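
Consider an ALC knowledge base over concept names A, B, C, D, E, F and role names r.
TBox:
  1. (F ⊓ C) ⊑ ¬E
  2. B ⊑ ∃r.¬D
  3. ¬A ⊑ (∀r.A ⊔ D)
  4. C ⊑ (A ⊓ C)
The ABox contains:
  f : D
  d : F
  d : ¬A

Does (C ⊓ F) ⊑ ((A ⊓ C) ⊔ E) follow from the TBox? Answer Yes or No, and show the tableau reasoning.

Yes

1. (C ⊓ F) ⊑ ((A ⊓ C) ⊔ E)  ⇔  ((C ⊓ F) ⊓ ((¬A ⊔ ¬C) ⊓ ¬E)) unsat w.r.t. T
   all branches close; clash {C, ¬C} at x₀
2. Hence (C ⊓ F) ⊑ ((A ⊓ C) ⊔ E): entailed.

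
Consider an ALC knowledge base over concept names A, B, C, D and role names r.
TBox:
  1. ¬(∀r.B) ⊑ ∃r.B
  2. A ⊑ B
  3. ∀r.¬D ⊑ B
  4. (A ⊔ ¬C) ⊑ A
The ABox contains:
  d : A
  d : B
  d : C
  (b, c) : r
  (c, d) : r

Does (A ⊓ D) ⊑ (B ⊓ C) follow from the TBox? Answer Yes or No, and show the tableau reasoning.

No

1. (A ⊓ D) ⊑ (B ⊓ C)  ⇔  ((A ⊓ D) ⊓ (¬B ⊔ ¬C)) unsat w.r.t. T
   apply at x₀: A⊑B
   open: L(x₀) ⊇ {A, B, D, ¬C, ∀r.B}
2. Hence (A ⊓ D) ⊑ (B ⊓ C): not entailed.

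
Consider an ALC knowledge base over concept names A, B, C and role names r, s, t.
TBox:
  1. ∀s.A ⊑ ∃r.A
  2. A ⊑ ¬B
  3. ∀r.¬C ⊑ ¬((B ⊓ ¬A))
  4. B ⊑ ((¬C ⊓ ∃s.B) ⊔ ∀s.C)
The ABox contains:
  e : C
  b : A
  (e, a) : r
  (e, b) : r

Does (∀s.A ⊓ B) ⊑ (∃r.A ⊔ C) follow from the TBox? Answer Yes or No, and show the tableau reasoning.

Yes

1. (∀s.A ⊓ B) ⊑ (∃r.A ⊔ C)  ⇔  ((∀s.A ⊓ B) ⊓ (∀r.¬A ⊓ ¬C)) unsat w.r.t. T
   all branches close; clash {B, ¬B} at x₀
2. Hence (∀s.A ⊓ B) ⊑ (∃r.A ⊔ C): entailed.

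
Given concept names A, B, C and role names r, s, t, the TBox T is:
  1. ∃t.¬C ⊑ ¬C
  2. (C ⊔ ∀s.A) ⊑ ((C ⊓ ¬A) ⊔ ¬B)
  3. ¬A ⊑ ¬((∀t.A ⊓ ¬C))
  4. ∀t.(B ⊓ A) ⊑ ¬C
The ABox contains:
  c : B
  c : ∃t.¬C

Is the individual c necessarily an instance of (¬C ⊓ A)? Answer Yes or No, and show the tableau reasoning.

No

1. c : (¬C ⊓ A)?  L(c) = {B, ∃t.¬C} ∪ {(C ⊔ ¬A)}
   apply at c: ∃t.¬C⊑¬C
   open: L(c) ⊇ {B, ¬A, ¬C, ∃s.¬A, ∃t.¬A, …} (+ ∃-successors) — c ∉ (¬C ⊓ A) possible
2. Hence c : (¬C ⊓ A): not entailed.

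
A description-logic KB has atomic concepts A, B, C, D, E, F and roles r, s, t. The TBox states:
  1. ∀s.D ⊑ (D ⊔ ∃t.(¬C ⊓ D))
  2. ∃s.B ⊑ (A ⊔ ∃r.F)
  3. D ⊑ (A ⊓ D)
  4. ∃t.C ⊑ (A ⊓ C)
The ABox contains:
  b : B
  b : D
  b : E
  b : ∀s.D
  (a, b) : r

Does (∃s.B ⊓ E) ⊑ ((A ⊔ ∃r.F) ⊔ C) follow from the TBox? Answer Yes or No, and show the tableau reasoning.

1. (∃s.B ⊓ E) ⊑ ((A ⊔ ∃r.F) ⊔ C)  ⇔  ((∃s.B ⊓ E) ⊓ ((¬A ⊓ ∀r.¬F) ⊓ ¬C)) unsat w.r.t. T
   all branches close; clash {A, ¬A} at x₀
2. Hence (∃s.B ⊓ E) ⊑ ((A ⊔ ∃r.F) ⊔ C): entailed.

Yes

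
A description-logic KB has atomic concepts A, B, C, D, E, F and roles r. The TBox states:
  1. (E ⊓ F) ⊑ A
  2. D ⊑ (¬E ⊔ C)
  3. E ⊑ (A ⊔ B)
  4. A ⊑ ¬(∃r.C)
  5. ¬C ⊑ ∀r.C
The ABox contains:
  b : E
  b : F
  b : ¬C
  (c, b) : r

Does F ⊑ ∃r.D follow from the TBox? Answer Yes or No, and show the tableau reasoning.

1. F ⊑ ∃r.D  ⇔  (F ⊓ ∀r.¬D) unsat w.r.t. T
   open: L(x₀) ⊇ {C, F, ¬A, ¬D, ¬E, …}
2. Hence F ⊑ ∃r.D: not entailed.

No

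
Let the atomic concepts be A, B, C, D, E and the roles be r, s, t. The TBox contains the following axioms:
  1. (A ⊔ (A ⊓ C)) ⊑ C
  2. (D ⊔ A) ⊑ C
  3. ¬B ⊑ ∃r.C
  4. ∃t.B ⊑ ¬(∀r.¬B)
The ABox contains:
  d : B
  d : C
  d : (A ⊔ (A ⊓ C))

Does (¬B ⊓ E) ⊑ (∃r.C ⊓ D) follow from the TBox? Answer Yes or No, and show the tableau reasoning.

No

1. (¬B ⊓ E) ⊑ (∃r.C ⊓ D)  ⇔  ((¬B ⊓ E) ⊓ (∀r.¬C ⊔ ¬D)) unsat w.r.t. T
   apply at x₀: ¬B⊑∃r.C
   open: L(x₀) ⊇ {E, ¬A, ¬B, ¬D, ∀t.¬B, …} (+ ∃-successors)
2. Hence (¬B ⊓ E) ⊑ (∃r.C ⊓ D): not entailed.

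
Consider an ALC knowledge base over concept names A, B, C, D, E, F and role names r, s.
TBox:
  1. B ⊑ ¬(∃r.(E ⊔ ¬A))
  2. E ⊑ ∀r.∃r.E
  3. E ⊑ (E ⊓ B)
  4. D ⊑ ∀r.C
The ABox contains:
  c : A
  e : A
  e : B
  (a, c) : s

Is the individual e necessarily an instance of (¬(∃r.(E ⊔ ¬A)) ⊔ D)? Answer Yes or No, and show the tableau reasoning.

1. e : (¬(∃r.(E ⊔ ¬A)) ⊔ D)?  L(e) = {A, B} ∪ {(∃r.(E ⊔ ¬A) ⊓ ¬D)}
   clash {A, ¬A} at an ∃-successor — e ∈ (¬(∃r.(E ⊔ ¬A)) ⊔ D)
2. Hence e : (¬(∃r.(E ⊔ ¬A)) ⊔ D): entailed.

Yes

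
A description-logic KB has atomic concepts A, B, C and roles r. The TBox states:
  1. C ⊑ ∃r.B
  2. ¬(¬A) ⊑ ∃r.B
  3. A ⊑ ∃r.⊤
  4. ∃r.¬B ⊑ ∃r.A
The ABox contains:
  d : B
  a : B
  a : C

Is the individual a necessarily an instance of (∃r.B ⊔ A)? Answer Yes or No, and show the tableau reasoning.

Yes

1. a : (∃r.B ⊔ A)?  L(a) = {B, C} ∪ {(∀r.¬B ⊓ ¬A)}
   clash {B, ¬B} at an ∃-successor — a ∈ (∃r.B ⊔ A)
2. Hence a : (∃r.B ⊔ A): entailed.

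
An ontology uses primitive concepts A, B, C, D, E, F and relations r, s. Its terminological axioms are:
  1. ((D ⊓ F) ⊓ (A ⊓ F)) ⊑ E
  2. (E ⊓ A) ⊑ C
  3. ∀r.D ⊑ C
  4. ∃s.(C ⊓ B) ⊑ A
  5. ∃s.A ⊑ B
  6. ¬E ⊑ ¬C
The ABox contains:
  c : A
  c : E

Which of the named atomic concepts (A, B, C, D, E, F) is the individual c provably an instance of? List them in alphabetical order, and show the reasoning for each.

1. c : A?  L(c) = {A, E} ∪ {¬A}
   clash {A, ¬A} at c — c ∈ A
2. c : B?  L(c) = {A, E} ∪ {¬B}
   open: L(c) ⊇ {A, C, E, ¬B, ∀s.¬A} — c ∉ B possible
3. c : C?  L(c) = {A, E} ∪ {¬C}
   clash {C, ¬C} at c — c ∈ C
4. c : D?  L(c) = {A, E} ∪ {¬D}
   open: L(c) ⊇ {A, C, E, ¬D, ∀s.¬A} — c ∉ D possible
5. c : E?  L(c) = {A, E} ∪ {¬E}
   clash {E, ¬E} at c — c ∈ E
6. c : F?  L(c) = {A, E} ∪ {¬F}
   open: L(c) ⊇ {A, C, E, ¬F, ∀s.¬A} — c ∉ F possible
7. Entailed for c: {A, C, E}

{A, C, E}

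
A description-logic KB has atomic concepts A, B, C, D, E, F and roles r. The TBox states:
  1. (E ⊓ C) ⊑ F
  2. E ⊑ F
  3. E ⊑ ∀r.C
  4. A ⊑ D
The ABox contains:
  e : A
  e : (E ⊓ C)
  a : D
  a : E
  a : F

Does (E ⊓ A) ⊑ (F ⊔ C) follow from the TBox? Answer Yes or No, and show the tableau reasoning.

Yes

1. (E ⊓ A) ⊑ (F ⊔ C)  ⇔  ((E ⊓ A) ⊓ (¬F ⊓ ¬C)) unsat w.r.t. T
   all branches close; clash {F, ¬F} at x₀
2. Hence (E ⊓ A) ⊑ (F ⊔ C): entailed.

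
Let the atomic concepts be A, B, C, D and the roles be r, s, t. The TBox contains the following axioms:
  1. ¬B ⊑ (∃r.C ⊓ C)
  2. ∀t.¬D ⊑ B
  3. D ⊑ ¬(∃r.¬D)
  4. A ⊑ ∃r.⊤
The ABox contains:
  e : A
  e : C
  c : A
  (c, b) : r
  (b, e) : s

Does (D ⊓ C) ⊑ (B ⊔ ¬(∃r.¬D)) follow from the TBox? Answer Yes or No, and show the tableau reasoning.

1. (D ⊓ C) ⊑ (B ⊔ ¬(∃r.¬D))  ⇔  ((D ⊓ C) ⊓ (¬B ⊓ ∃r.¬D)) unsat w.r.t. T
   all branches close; clash {B, ¬B} at x₀
2. Hence (D ⊓ C) ⊑ (B ⊔ ¬(∃r.¬D)): entailed.

Yes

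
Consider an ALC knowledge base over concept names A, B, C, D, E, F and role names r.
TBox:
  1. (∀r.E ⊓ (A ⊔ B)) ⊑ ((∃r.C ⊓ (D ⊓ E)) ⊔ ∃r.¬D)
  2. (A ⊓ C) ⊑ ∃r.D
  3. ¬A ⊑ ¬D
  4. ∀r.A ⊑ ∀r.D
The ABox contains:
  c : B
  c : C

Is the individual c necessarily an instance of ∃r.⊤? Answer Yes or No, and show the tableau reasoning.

Yes

1. c : ∃r.⊤?  L(c) = {B, C} ∪ {∀r.⊥}
   clash ⊥ at an ∃-successor — c ∈ ∃r.⊤
2. Hence c : ∃r.⊤: entailed.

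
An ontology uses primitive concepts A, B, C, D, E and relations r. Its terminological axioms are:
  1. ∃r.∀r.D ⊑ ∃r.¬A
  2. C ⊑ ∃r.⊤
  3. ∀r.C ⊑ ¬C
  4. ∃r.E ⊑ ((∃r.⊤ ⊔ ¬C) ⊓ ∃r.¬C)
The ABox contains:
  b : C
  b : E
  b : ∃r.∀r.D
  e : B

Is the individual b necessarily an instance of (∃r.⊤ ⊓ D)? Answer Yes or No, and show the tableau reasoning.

No

1. b : (∃r.⊤ ⊓ D)?  L(b) = {C, E, ∃r.∀r.D} ∪ {(∀r.⊥ ⊔ ¬D)}
   apply at b: ∃r.∀r.D⊑∃r.¬A; C⊑∃r.⊤
   open: L(b) ⊇ {C, E, ¬D, ∀r.¬E, ∃r.¬A, …} (+ ∃-successors) — b ∉ (∃r.⊤ ⊓ D) possible
2. Hence b : (∃r.⊤ ⊓ D): not entailed.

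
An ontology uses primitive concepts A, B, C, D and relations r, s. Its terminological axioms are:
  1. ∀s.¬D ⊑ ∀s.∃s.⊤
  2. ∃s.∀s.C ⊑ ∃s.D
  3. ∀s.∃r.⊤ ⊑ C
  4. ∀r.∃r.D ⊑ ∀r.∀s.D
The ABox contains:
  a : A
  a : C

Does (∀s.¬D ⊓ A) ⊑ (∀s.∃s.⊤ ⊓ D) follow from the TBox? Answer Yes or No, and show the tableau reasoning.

No

1. (∀s.¬D ⊓ A) ⊑ (∀s.∃s.⊤ ⊓ D)  ⇔  ((∀s.¬D ⊓ A) ⊓ (∃s.∀s.⊥ ⊔ ¬D)) unsat w.r.t. T
   apply at x₀: ∀s.¬D⊑∀s.∃s.⊤
   open: L(x₀) ⊇ {A, ¬D, ∀s.¬D, ∀s.∃s.¬C, ∀s.∃s.⊤, …} (+ ∃-successors)
2. Hence (∀s.¬D ⊓ A) ⊑ (∀s.∃s.⊤ ⊓ D): not entailed.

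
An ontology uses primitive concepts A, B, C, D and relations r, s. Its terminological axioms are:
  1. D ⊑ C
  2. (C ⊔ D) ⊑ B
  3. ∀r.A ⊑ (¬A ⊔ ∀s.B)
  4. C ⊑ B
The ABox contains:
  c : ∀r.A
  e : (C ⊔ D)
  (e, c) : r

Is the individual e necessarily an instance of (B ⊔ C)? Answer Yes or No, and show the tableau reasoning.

Yes

1. e : (B ⊔ C)?  L(e) = {(C ⊔ D)} ∪ {(¬B ⊓ ¬C)}
   clash {C, ¬C} at e — e ∈ (B ⊔ C)
2. Hence e : (B ⊔ C): entailed.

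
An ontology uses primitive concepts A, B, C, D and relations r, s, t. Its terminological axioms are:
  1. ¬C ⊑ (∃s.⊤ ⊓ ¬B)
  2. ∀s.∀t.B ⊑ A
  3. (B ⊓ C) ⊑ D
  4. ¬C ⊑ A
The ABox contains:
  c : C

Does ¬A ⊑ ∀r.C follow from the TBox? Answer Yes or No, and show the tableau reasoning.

1. ¬A ⊑ ∀r.C  ⇔  (¬A ⊓ ∃r.¬C) unsat w.r.t. T
   open: L(x₀) ⊇ {C, ¬A, ¬B, ∃r.¬C, ∃s.∃t.¬B} (+ ∃-successors)
2. Hence ¬A ⊑ ∀r.C: not entailed.

No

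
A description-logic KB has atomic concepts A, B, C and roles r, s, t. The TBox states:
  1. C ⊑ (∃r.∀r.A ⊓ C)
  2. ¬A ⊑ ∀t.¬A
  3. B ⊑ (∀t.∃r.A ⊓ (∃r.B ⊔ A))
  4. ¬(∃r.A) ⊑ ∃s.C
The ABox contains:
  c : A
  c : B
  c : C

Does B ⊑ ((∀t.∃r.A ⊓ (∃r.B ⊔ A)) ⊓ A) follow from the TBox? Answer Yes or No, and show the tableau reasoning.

1. B ⊑ ((∀t.∃r.A ⊓ (∃r.B ⊔ A)) ⊓ A)  ⇔  (B ⊓ ((∃t.∀r.¬A ⊔ (∀r.¬B ⊓ ¬A)) ⊔ ¬A)) unsat w.r.t. T
   apply at x₀: B⊑(∀t.∃r.A ⊓ (∃r.B ⊔ A))
   open: L(x₀) ⊇ {B, ¬A, ¬C, ∀t.¬A, ∀t.∃r.A, …} (+ ∃-successors)
2. Hence B ⊑ ((∀t.∃r.A ⊓ (∃r.B ⊔ A)) ⊓ A): not entailed.

No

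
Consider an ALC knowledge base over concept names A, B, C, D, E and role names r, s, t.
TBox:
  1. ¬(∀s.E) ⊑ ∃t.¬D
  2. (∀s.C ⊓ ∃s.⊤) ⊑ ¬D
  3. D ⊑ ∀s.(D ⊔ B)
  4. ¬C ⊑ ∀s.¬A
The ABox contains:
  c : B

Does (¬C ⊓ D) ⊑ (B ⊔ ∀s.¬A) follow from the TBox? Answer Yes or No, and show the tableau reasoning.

Yes

1. (¬C ⊓ D) ⊑ (B ⊔ ∀s.¬A)  ⇔  ((¬C ⊓ D) ⊓ (¬B ⊓ ∃s.A)) unsat w.r.t. T
   all branches close; clash {D, ¬D} at x₀
2. Hence (¬C ⊓ D) ⊑ (B ⊔ ∀s.¬A): entailed.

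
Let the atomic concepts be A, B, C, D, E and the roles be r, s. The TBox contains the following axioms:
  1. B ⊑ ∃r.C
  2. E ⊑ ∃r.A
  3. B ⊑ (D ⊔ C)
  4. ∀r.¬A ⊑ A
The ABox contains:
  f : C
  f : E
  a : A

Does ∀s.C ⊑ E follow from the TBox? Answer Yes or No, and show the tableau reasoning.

1. ∀s.C ⊑ E  ⇔  (∀s.C ⊓ ¬E) unsat w.r.t. T
   open: L(x₀) ⊇ {¬B, ¬E, ∀s.C, ∃r.A} (+ ∃-successors)
2. Hence ∀s.C ⊑ E: not entailed.

No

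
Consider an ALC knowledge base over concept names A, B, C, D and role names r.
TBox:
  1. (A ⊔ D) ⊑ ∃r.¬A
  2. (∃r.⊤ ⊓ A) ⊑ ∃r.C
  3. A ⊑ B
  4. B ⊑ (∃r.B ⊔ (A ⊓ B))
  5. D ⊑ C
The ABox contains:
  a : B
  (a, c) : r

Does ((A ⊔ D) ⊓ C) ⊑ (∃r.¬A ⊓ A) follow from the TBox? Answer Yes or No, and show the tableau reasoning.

No

1. ((A ⊔ D) ⊓ C) ⊑ (∃r.¬A ⊓ A)  ⇔  (((A ⊔ D) ⊓ C) ⊓ (∀r.A ⊔ ¬A)) unsat w.r.t. T
   apply at x₀: (A ⊔ D)⊑∃r.¬A
   open: L(x₀) ⊇ {C, D, ¬A, ¬B, ∃r.¬A} (+ ∃-successors)
2. Hence ((A ⊔ D) ⊓ C) ⊑ (∃r.¬A ⊓ A): not entailed.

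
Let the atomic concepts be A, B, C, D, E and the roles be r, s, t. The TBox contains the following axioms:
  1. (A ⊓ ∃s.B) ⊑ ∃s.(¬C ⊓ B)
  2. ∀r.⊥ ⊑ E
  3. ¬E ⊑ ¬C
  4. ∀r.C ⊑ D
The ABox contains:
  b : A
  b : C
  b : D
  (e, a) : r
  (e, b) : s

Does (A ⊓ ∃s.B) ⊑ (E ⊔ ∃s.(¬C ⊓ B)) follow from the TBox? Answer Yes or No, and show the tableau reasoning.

1. (A ⊓ ∃s.B) ⊑ (E ⊔ ∃s.(¬C ⊓ B))  ⇔  ((A ⊓ ∃s.B) ⊓ (¬E ⊓ ∀s.(C ⊔ ¬B))) unsat w.r.t. T
   all branches close; clash {E, ¬E} at x₀
2. Hence (A ⊓ ∃s.B) ⊑ (E ⊔ ∃s.(¬C ⊓ B)): entailed.

Yes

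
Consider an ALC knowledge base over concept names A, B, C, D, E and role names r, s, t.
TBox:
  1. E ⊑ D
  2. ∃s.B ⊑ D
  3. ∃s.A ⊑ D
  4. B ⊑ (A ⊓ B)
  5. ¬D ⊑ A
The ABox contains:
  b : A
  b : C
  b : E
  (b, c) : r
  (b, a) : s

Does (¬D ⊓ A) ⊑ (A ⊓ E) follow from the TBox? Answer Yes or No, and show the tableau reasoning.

1. (¬D ⊓ A) ⊑ (A ⊓ E)  ⇔  ((¬D ⊓ A) ⊓ (¬A ⊔ ¬E)) unsat w.r.t. T
   open: L(x₀) ⊇ {A, ¬B, ¬D, ¬E, ∀s.¬A, …}
2. Hence (¬D ⊓ A) ⊑ (A ⊓ E): not entailed.

No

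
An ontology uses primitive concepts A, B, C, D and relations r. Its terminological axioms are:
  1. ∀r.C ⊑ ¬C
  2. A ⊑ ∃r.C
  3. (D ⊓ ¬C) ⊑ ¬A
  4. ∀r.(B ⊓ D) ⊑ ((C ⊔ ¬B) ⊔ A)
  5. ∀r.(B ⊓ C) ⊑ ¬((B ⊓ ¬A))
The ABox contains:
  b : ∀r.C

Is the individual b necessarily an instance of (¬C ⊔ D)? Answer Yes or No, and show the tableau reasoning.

Yes

1. b : (¬C ⊔ D)?  L(b) = {∀r.C} ∪ {(C ⊓ ¬D)}
   clash {C, ¬C} at b — b ∈ (¬C ⊔ D)
2. Hence b : (¬C ⊔ D): entailed.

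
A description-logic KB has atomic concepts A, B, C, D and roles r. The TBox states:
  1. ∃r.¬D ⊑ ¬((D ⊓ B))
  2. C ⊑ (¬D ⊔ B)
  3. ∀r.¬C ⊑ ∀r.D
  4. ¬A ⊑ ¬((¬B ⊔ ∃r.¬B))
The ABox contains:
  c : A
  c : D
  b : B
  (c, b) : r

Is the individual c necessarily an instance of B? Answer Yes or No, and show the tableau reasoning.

1. c : B?  L(c) = {A, D} ∪ {¬B}
   open: L(c) ⊇ {A, D, ¬B, ¬C, ∀r.D, …} (+ ∃-successors) — c ∉ B possible
2. Hence c : B: not entailed.

No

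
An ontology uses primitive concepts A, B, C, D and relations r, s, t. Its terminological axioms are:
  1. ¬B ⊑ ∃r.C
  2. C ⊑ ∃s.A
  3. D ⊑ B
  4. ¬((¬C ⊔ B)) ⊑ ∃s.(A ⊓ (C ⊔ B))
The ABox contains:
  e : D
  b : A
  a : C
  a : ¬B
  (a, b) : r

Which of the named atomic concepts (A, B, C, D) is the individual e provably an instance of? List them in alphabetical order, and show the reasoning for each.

1. e : A?  L(e) = {D} ∪ {¬A}
   apply at e: D⊑B
   open: L(e) ⊇ {B, D, ¬A, ¬C} — e ∉ A possible
2. e : B?  L(e) = {D} ∪ {¬B}
   clash {B, ¬B} at e — e ∈ B
3. e : C?  L(e) = {D} ∪ {¬C}
   apply at e: D⊑B
   open: L(e) ⊇ {B, D, ¬C} — e ∉ C possible
4. e : D?  L(e) = {D} ∪ {¬D}
   clash {D, ¬D} at e — e ∈ D
5. Entailed for e: {B, D}

{B, D}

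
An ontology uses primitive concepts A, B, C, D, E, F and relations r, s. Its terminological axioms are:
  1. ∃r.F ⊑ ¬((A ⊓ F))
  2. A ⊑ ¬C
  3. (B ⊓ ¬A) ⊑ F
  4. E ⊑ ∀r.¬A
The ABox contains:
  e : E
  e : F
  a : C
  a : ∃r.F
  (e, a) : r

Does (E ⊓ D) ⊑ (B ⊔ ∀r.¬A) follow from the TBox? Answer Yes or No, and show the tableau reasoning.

Yes

1. (E ⊓ D) ⊑ (B ⊔ ∀r.¬A)  ⇔  ((E ⊓ D) ⊓ (¬B ⊓ ∃r.A)) unsat w.r.t. T
   all branches close; clash {F, ¬F} at x₀
2. Hence (E ⊓ D) ⊑ (B ⊔ ∀r.¬A): entailed.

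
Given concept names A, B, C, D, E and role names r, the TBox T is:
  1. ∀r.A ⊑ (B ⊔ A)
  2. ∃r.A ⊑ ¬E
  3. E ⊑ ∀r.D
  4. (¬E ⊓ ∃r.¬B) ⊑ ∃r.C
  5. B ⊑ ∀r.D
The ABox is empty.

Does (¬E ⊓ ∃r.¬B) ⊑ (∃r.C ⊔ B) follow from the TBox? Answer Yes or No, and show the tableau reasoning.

Yes

1. (¬E ⊓ ∃r.¬B) ⊑ (∃r.C ⊔ B)  ⇔  ((¬E ⊓ ∃r.¬B) ⊓ (∀r.¬C ⊓ ¬B)) unsat w.r.t. T
   all branches close; clash {C, ¬C} at an ∃-successor
2. Hence (¬E ⊓ ∃r.¬B) ⊑ (∃r.C ⊔ B): entailed.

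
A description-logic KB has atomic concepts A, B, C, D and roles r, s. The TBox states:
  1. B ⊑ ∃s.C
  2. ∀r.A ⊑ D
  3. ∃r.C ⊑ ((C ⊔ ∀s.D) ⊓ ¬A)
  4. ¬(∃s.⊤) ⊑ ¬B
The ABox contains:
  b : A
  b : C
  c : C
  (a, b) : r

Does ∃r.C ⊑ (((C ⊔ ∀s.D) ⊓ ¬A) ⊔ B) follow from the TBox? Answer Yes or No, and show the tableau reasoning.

Yes

1. ∃r.C ⊑ (((C ⊔ ∀s.D) ⊓ ¬A) ⊔ B)  ⇔  (∃r.C ⊓ (((¬C ⊓ ∃s.¬D) ⊔ A) ⊓ ¬B)) unsat w.r.t. T
   all branches close; clash {A, ¬A} at x₀
2. Hence ∃r.C ⊑ (((C ⊔ ∀s.D) ⊓ ¬A) ⊔ B): entailed.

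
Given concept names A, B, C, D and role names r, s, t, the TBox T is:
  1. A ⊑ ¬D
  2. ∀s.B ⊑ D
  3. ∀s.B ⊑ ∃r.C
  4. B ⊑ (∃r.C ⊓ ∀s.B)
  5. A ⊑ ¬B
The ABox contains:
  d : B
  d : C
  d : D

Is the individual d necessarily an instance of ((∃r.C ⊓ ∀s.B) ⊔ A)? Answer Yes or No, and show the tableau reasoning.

Yes

1. d : ((∃r.C ⊓ ∀s.B) ⊔ A)?  L(d) = {B, C, D} ∪ {((∀r.¬C ⊔ ∃s.¬B) ⊓ ¬A)}
   clash {B, ¬B} at an ∃-successor — d ∈ ((∃r.C ⊓ ∀s.B) ⊔ A)
2. Hence d : ((∃r.C ⊓ ∀s.B) ⊔ A): entailed.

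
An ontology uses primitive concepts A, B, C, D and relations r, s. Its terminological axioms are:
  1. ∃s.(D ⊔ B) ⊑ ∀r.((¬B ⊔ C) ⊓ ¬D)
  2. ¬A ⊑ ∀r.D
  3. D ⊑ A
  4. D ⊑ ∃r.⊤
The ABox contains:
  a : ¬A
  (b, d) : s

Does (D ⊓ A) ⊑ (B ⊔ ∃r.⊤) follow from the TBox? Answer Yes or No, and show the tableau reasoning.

1. (D ⊓ A) ⊑ (B ⊔ ∃r.⊤)  ⇔  ((D ⊓ A) ⊓ (¬B ⊓ ∀r.⊥)) unsat w.r.t. T
   all branches close; clash ⊥ at an ∃-successor
2. Hence (D ⊓ A) ⊑ (B ⊔ ∃r.⊤): entailed.

Yes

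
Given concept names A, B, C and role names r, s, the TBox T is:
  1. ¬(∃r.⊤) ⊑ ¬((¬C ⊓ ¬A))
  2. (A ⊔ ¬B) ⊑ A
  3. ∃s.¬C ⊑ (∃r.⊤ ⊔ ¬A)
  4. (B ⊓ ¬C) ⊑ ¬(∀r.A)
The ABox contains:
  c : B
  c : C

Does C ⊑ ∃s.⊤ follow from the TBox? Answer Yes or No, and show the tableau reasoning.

1. C ⊑ ∃s.⊤  ⇔  (C ⊓ ∀s.⊥) unsat w.r.t. T
   open: L(x₀) ⊇ {B, C, ¬A, ∀s.C, ∀s.⊥, …} (+ ∃-successors)
2. Hence C ⊑ ∃s.⊤: not entailed.

No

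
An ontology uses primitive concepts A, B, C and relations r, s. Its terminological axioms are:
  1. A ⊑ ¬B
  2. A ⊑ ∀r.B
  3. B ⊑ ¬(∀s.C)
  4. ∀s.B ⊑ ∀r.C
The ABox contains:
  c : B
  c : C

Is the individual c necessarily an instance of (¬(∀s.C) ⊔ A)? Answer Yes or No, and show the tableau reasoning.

1. c : (¬(∀s.C) ⊔ A)?  L(c) = {B, C} ∪ {(∀s.C ⊓ ¬A)}
   clash {C, ¬C} at an ∃-successor — c ∈ (¬(∀s.C) ⊔ A)
2. Hence c : (¬(∀s.C) ⊔ A): entailed.

Yes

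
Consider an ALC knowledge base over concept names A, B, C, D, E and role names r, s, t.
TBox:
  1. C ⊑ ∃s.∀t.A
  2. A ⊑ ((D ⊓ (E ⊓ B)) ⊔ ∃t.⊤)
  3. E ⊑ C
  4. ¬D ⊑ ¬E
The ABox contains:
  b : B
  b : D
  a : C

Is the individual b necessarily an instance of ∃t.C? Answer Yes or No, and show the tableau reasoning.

No

1. b : ∃t.C?  L(b) = {B, D} ∪ {∀t.¬C}
   open: L(b) ⊇ {B, D, ¬A, ¬C, ¬E, …} — b ∉ ∃t.C possible
2. Hence b : ∃t.C: not entailed.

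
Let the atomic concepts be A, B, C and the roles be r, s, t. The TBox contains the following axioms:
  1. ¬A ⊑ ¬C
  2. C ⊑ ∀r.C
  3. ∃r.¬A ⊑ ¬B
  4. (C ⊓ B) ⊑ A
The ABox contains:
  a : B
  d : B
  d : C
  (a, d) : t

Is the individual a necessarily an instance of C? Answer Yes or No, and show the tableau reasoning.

1. a : C?  L(a) = {B} ∪ {¬C}
   open: L(a) ⊇ {B, ¬C, ∀r.A} — a ∉ C possible
2. Hence a : C: not entailed.

No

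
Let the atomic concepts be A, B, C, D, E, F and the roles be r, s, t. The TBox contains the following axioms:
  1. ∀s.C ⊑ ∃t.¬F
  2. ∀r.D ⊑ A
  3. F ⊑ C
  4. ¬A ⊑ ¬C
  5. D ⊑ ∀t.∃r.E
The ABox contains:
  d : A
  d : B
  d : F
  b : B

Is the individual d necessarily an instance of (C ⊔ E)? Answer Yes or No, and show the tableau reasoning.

Yes

1. d : (C ⊔ E)?  L(d) = {A, B, F} ∪ {(¬C ⊓ ¬E)}
   clash {C, ¬C} at d — d ∈ (C ⊔ E)
2. Hence d : (C ⊔ E): entailed.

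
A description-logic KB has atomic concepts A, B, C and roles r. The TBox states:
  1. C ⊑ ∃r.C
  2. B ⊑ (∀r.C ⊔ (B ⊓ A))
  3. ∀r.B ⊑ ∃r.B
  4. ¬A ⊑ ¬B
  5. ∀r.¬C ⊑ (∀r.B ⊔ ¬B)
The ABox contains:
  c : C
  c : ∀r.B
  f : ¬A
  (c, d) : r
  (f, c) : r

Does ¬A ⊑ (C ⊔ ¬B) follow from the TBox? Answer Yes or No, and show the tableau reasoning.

Yes

1. ¬A ⊑ (C ⊔ ¬B)  ⇔  (¬A ⊓ (¬C ⊓ B)) unsat w.r.t. T
   all branches close; clash {B, ¬B} at x₀
2. Hence ¬A ⊑ (C ⊔ ¬B): entailed.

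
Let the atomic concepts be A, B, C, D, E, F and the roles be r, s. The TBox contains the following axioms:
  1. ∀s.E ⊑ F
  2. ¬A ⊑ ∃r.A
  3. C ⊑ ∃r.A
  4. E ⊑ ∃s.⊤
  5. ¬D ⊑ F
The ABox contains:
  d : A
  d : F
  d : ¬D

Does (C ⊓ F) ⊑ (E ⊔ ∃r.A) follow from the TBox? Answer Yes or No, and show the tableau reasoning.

1. (C ⊓ F) ⊑ (E ⊔ ∃r.A)  ⇔  ((C ⊓ F) ⊓ (¬E ⊓ ∀r.¬A)) unsat w.r.t. T
   all branches close; clash {A, ¬A} at an ∃-successor
2. Hence (C ⊓ F) ⊑ (E ⊔ ∃r.A): entailed.

Yes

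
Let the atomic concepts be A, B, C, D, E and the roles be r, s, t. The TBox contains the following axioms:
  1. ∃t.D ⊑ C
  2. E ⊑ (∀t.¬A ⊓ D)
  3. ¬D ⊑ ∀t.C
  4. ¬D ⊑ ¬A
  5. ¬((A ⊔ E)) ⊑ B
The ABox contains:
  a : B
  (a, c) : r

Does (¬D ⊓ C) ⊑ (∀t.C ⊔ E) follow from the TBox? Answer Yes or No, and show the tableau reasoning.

Yes

1. (¬D ⊓ C) ⊑ (∀t.C ⊔ E)  ⇔  ((¬D ⊓ C) ⊓ (∃t.¬C ⊓ ¬E)) unsat w.r.t. T
   all branches close; clash {C, ¬C} at an ∃-successor
2. Hence (¬D ⊓ C) ⊑ (∀t.C ⊔ E): entailed.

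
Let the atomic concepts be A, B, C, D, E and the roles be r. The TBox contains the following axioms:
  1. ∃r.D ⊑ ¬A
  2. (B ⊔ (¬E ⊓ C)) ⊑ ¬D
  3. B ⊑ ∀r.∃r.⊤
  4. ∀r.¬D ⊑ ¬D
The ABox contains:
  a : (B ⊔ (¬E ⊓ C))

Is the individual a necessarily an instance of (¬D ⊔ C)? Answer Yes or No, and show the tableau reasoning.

1. a : (¬D ⊔ C)?  L(a) = {(B ⊔ (¬E ⊓ C))} ∪ {(D ⊓ ¬C)}
   clash {D, ¬D} at a — a ∈ (¬D ⊔ C)
2. Hence a : (¬D ⊔ C): entailed.

Yes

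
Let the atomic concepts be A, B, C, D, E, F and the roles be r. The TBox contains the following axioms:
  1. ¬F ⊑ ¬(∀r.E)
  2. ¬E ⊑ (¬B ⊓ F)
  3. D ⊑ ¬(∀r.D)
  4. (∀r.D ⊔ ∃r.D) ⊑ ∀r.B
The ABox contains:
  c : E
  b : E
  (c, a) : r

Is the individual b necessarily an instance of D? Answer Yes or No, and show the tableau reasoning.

No

1. b : D?  L(b) = {E} ∪ {¬D}
   open: L(b) ⊇ {E, F, ¬D, ∀r.¬D, ∃r.¬D} (+ ∃-successors) — b ∉ D possible
2. Hence b : D: not entailed.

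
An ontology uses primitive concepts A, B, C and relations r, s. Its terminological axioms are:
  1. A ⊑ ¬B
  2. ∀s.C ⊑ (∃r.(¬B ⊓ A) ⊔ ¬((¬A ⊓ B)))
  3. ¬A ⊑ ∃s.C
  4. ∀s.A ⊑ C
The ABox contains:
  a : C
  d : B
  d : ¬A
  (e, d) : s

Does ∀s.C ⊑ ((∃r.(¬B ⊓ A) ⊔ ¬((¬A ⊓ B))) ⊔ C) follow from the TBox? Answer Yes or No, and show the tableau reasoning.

Yes

1. ∀s.C ⊑ ((∃r.(¬B ⊓ A) ⊔ ¬((¬A ⊓ B))) ⊔ C)  ⇔  (∀s.C ⊓ ((∀r.(B ⊔ ¬A) ⊓ (¬A ⊓ B)) ⊓ ¬C)) unsat w.r.t. T
   all branches close; clash {C, ¬C} at x₀
2. Hence ∀s.C ⊑ ((∃r.(¬B ⊓ A) ⊔ ¬((¬A ⊓ B))) ⊔ C): entailed.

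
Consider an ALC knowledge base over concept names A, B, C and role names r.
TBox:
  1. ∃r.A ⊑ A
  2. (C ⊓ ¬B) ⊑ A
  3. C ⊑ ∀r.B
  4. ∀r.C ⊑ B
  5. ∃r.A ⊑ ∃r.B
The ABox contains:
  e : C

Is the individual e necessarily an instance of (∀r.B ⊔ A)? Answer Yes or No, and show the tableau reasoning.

Yes

1. e : (∀r.B ⊔ A)?  L(e) = {C} ∪ {(∃r.¬B ⊓ ¬A)}
   clash {A, ¬A} at e — e ∈ (∀r.B ⊔ A)
2. Hence e : (∀r.B ⊔ A): entailed.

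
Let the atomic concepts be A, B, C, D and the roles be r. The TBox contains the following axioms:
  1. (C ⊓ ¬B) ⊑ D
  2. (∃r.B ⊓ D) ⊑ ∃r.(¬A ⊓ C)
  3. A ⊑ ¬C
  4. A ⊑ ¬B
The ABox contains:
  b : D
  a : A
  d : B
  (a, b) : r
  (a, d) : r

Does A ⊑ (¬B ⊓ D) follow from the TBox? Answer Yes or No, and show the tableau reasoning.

1. A ⊑ (¬B ⊓ D)  ⇔  (A ⊓ (B ⊔ ¬D)) unsat w.r.t. T
   apply at x₀: A⊑¬C; A⊑¬B
   open: L(x₀) ⊇ {A, ¬B, ¬C, ¬D}
2. Hence A ⊑ (¬B ⊓ D): not entailed.

No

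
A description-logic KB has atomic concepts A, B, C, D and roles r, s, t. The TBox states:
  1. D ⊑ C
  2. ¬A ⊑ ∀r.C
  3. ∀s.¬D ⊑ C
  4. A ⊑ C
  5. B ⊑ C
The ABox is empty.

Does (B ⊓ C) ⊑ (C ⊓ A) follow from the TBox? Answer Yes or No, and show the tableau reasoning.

1. (B ⊓ C) ⊑ (C ⊓ A)  ⇔  ((B ⊓ C) ⊓ (¬C ⊔ ¬A)) unsat w.r.t. T
   open: L(x₀) ⊇ {B, C, ¬A, ∀r.C}
2. Hence (B ⊓ C) ⊑ (C ⊓ A): not entailed.

No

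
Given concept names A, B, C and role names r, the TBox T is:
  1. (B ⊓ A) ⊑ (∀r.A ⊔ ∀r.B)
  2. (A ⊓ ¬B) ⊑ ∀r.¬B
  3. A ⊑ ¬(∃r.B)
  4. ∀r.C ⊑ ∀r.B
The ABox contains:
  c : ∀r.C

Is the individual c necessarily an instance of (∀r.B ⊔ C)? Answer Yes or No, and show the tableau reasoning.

1. c : (∀r.B ⊔ C)?  L(c) = {∀r.C} ∪ {(∃r.¬B ⊓ ¬C)}
   clash {B, ¬B} at an ∃-successor — c ∈ (∀r.B ⊔ C)
2. Hence c : (∀r.B ⊔ C): entailed.

Yes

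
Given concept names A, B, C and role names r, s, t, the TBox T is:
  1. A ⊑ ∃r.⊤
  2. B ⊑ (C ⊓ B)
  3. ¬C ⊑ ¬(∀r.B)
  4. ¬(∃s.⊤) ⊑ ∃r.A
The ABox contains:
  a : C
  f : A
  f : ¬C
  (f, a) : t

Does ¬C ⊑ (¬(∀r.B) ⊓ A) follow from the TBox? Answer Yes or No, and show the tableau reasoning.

No

1. ¬C ⊑ (¬(∀r.B) ⊓ A)  ⇔  (¬C ⊓ (∀r.B ⊔ ¬A)) unsat w.r.t. T
   apply at x₀: ¬C⊑¬(∀r.B)
   open: L(x₀) ⊇ {¬A, ¬B, ¬C, ∃r.¬B, ∃s.⊤} (+ ∃-successors)
2. Hence ¬C ⊑ (¬(∀r.B) ⊓ A): not entailed.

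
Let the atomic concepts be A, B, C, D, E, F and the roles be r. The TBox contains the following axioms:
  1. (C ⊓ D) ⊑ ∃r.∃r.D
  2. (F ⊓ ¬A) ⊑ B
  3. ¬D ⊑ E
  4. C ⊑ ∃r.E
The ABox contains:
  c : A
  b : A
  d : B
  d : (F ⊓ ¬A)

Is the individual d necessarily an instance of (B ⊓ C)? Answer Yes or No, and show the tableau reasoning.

1. d : (B ⊓ C)?  L(d) = {B, (F ⊓ ¬A)} ∪ {(¬B ⊔ ¬C)}
   open: L(d) ⊇ {B, D, F, ¬A, ¬C} — d ∉ (B ⊓ C) possible
2. Hence d : (B ⊓ C): not entailed.

No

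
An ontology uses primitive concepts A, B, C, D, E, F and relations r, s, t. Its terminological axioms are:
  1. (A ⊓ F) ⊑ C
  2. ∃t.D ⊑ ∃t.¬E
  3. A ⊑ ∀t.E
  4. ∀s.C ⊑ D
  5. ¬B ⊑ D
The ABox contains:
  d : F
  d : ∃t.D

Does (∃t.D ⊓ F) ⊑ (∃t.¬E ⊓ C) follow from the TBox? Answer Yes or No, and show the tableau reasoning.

1. (∃t.D ⊓ F) ⊑ (∃t.¬E ⊓ C)  ⇔  ((∃t.D ⊓ F) ⊓ (∀t.E ⊔ ¬C)) unsat w.r.t. T
   apply at x₀: ∃t.D⊑∃t.¬E
   open: L(x₀) ⊇ {B, F, ¬A, ¬C, ∃s.¬C, …} (+ ∃-successors)
2. Hence (∃t.D ⊓ F) ⊑ (∃t.¬E ⊓ C): not entailed.

No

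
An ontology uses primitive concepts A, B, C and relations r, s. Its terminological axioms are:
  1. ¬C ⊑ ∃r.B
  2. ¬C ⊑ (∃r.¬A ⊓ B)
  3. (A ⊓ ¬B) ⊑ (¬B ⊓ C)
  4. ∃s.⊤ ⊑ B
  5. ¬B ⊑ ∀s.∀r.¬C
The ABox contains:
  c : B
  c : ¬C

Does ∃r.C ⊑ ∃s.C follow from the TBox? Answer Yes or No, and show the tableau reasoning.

No

1. ∃r.C ⊑ ∃s.C  ⇔  (∃r.C ⊓ ∀s.¬C) unsat w.r.t. T
   open: L(x₀) ⊇ {B, C, ¬A, ∀s.¬C, ∀s.⊥, …} (+ ∃-successors)
2. Hence ∃r.C ⊑ ∃s.C: not entailed.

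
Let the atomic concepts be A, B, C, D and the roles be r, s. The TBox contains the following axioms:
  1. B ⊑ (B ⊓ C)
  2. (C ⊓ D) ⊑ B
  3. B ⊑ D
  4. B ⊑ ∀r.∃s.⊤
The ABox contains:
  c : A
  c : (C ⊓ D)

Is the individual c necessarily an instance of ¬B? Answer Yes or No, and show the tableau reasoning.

No

1. c : ¬B?  L(c) = {A, (C ⊓ D)} ∪ {B}
   apply at c: B⊑(B ⊓ C); B⊑∀r.∃s.⊤
   open: L(c) ⊇ {A, B, C, D, ∀r.∃s.⊤} — c ∉ ¬B possible
2. Hence c : ¬B: not entailed.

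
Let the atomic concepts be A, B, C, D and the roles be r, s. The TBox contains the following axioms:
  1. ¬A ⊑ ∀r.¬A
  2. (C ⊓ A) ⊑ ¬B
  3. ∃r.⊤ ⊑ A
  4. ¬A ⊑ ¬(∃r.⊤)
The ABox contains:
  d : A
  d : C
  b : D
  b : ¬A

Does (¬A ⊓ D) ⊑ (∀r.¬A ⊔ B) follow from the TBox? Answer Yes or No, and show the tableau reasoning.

Yes

1. (¬A ⊓ D) ⊑ (∀r.¬A ⊔ B)  ⇔  ((¬A ⊓ D) ⊓ (∃r.A ⊓ ¬B)) unsat w.r.t. T
   all branches close; clash ⊥ at an ∃-successor
2. Hence (¬A ⊓ D) ⊑ (∀r.¬A ⊔ B): entailed.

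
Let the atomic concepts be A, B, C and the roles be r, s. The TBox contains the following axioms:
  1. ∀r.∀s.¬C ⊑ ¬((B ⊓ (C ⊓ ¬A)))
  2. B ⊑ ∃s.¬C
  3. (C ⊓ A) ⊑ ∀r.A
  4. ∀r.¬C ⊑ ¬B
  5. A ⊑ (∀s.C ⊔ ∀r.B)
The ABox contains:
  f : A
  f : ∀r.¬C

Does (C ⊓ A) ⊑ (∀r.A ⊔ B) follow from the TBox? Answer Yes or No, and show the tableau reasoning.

Yes

1. (C ⊓ A) ⊑ (∀r.A ⊔ B)  ⇔  ((C ⊓ A) ⊓ (∃r.¬A ⊓ ¬B)) unsat w.r.t. T
   all branches close; clash {A, ¬A} at an ∃-successor
2. Hence (C ⊓ A) ⊑ (∀r.A ⊔ B): entailed.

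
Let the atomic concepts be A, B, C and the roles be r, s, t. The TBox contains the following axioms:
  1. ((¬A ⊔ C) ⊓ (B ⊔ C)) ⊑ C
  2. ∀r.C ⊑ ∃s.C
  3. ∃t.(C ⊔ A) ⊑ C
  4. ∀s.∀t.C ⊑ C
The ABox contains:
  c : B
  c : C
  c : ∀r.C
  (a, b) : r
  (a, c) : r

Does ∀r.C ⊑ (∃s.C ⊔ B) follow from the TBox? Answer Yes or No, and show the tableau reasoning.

1. ∀r.C ⊑ (∃s.C ⊔ B)  ⇔  (∀r.C ⊓ (∀s.¬C ⊓ ¬B)) unsat w.r.t. T
   all branches close; clash {C, ¬C} at an ∃-successor
2. Hence ∀r.C ⊑ (∃s.C ⊔ B): entailed.

Yes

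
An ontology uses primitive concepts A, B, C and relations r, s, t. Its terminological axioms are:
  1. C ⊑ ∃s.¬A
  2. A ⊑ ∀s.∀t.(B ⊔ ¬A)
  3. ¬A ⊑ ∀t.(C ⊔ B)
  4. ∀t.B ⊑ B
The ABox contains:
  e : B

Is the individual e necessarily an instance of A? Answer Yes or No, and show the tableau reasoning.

No

1. e : A?  L(e) = {B} ∪ {¬A}
   apply at e: ¬A⊑∀t.(C ⊔ B)
   open: L(e) ⊇ {B, ¬A, ¬C, ∀t.(C ⊔ B)} — e ∉ A possible
2. Hence e : A: not entailed.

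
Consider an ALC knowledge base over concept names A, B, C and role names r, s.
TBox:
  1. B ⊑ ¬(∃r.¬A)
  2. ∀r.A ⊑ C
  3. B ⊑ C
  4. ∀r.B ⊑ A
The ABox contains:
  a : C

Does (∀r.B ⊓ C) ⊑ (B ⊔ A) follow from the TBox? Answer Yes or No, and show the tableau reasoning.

1. (∀r.B ⊓ C) ⊑ (B ⊔ A)  ⇔  ((∀r.B ⊓ C) ⊓ (¬B ⊓ ¬A)) unsat w.r.t. T
   all branches close; clash {A, ¬A} at x₀
2. Hence (∀r.B ⊓ C) ⊑ (B ⊔ A): entailed.

Yes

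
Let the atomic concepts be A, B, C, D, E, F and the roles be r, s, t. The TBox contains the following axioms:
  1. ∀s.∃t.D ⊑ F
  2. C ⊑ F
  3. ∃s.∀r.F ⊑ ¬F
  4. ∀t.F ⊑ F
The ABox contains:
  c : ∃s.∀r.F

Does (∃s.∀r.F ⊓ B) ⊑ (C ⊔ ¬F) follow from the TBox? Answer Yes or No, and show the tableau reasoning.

1. (∃s.∀r.F ⊓ B) ⊑ (C ⊔ ¬F)  ⇔  ((∃s.∀r.F ⊓ B) ⊓ (¬C ⊓ F)) unsat w.r.t. T
   all branches close; clash {F, ¬F} at x₀
2. Hence (∃s.∀r.F ⊓ B) ⊑ (C ⊔ ¬F): entailed.

Yes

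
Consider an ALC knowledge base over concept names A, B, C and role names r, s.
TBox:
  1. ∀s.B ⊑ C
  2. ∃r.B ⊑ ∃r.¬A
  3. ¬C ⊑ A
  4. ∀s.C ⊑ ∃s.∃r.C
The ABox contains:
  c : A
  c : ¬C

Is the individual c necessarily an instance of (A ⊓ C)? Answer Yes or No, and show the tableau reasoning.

No

1. c : (A ⊓ C)?  L(c) = {A, ¬C} ∪ {(¬A ⊔ ¬C)}
   open: L(c) ⊇ {A, ¬C, ∀r.¬B, ∃s.¬B, ∃s.¬C} (+ ∃-successors) — c ∉ (A ⊓ C) possible
2. Hence c : (A ⊓ C): not entailed.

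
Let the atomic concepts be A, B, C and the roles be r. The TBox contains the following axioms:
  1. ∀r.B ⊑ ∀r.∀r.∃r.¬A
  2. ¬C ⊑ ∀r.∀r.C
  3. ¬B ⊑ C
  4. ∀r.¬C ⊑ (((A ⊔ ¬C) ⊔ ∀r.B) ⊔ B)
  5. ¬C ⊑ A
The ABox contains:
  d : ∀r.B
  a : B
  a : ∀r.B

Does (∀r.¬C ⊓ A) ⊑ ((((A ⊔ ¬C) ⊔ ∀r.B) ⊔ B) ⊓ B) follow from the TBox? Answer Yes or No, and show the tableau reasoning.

1. (∀r.¬C ⊓ A) ⊑ ((((A ⊔ ¬C) ⊔ ∀r.B) ⊔ B) ⊓ B)  ⇔  ((∀r.¬C ⊓ A) ⊓ ((((¬A ⊓ C) ⊓ ∃r.¬B) ⊓ ¬B) ⊔ ¬B)) unsat w.r.t. T
   apply at x₀: ∀r.¬C⊑(((A ⊔ ¬C) ⊔ ∀r.B) ⊔ B)
   open: L(x₀) ⊇ {A, C, ¬B, ∀r.¬C, ∀r.∀r.∃r.¬A}
2. Hence (∀r.¬C ⊓ A) ⊑ ((((A ⊔ ¬C) ⊔ ∀r.B) ⊔ B) ⊓ B): not entailed.

No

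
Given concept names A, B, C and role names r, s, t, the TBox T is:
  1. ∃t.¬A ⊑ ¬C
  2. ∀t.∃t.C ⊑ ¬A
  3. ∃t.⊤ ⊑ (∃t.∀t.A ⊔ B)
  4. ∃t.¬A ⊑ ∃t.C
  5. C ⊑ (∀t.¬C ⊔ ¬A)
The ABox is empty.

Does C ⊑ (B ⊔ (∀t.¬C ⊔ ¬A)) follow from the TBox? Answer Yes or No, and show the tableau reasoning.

Yes

1. C ⊑ (B ⊔ (∀t.¬C ⊔ ¬A))  ⇔  (C ⊓ (¬B ⊓ (∃t.C ⊓ A))) unsat w.r.t. T
   all branches close; clash {C, ¬C} at x₀
2. Hence C ⊑ (B ⊔ (∀t.¬C ⊔ ¬A)): entailed.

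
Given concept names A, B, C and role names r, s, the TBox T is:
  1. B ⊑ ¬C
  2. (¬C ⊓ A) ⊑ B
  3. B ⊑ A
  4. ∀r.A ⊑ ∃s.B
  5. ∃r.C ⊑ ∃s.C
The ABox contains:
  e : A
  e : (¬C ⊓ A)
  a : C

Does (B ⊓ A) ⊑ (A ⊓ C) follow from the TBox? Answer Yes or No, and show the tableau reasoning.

No

1. (B ⊓ A) ⊑ (A ⊓ C)  ⇔  ((B ⊓ A) ⊓ (¬A ⊔ ¬C)) unsat w.r.t. T
   apply at x₀: B⊑¬C
   open: L(x₀) ⊇ {A, B, ¬C, ∀r.¬C, ∃r.¬A} (+ ∃-successors)
2. Hence (B ⊓ A) ⊑ (A ⊓ C): not entailed.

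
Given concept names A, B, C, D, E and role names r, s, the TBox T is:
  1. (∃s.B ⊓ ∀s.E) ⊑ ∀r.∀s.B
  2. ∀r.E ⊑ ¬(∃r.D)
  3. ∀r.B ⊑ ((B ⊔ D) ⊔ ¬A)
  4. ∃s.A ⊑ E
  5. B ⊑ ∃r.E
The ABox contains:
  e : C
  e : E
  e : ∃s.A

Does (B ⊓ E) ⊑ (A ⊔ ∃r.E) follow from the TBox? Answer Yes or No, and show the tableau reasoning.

Yes

1. (B ⊓ E) ⊑ (A ⊔ ∃r.E)  ⇔  ((B ⊓ E) ⊓ (¬A ⊓ ∀r.¬E)) unsat w.r.t. T
   all branches close; clash {E, ¬E} at an ∃-successor
2. Hence (B ⊓ E) ⊑ (A ⊔ ∃r.E): entailed.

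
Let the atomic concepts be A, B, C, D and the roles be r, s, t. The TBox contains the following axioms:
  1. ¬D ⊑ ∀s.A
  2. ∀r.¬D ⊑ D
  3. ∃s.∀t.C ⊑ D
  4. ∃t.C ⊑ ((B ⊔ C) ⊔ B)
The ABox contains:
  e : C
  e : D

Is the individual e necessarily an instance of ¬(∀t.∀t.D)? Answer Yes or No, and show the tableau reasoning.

No

1. e : ¬(∀t.∀t.D)?  L(e) = {C, D} ∪ {∀t.∀t.D}
   open: L(e) ⊇ {C, D, ∀t.¬C, ∀t.∀t.D} — e ∉ ¬(∀t.∀t.D) possible
2. Hence e : ¬(∀t.∀t.D): not entailed.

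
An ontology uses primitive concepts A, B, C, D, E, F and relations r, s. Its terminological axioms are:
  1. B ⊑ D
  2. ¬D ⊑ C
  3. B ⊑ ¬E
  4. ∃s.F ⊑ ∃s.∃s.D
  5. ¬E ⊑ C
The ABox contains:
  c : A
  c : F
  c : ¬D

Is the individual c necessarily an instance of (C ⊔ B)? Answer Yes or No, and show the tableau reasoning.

Yes

1. c : (C ⊔ B)?  L(c) = {A, F, ¬D} ∪ {(¬C ⊓ ¬B)}
   clash {C, ¬C} at c — c ∈ (C ⊔ B)
2. Hence c : (C ⊔ B): entailed.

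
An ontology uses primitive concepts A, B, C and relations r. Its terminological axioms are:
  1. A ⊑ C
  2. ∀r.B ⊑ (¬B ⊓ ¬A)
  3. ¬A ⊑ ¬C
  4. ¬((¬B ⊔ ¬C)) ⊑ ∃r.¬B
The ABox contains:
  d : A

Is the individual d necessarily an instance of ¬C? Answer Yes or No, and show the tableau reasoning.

No

1. d : ¬C?  L(d) = {A} ∪ {C}
   open: L(d) ⊇ {A, C, ¬B, ∃r.¬B} (+ ∃-successors) — d ∉ ¬C possible
2. Hence d : ¬C: not entailed.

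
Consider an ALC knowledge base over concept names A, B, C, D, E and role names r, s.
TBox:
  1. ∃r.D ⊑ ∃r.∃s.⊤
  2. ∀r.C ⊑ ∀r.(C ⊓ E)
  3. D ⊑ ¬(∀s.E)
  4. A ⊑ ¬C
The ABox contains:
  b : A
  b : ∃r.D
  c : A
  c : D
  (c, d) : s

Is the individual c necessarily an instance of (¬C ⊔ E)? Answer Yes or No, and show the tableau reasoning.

Yes

1. c : (¬C ⊔ E)?  L(c) = {A, D} ∪ {(C ⊓ ¬E)}
   clash {C, ¬C} at c — c ∈ (¬C ⊔ E)
2. Hence c : (¬C ⊔ E): entailed.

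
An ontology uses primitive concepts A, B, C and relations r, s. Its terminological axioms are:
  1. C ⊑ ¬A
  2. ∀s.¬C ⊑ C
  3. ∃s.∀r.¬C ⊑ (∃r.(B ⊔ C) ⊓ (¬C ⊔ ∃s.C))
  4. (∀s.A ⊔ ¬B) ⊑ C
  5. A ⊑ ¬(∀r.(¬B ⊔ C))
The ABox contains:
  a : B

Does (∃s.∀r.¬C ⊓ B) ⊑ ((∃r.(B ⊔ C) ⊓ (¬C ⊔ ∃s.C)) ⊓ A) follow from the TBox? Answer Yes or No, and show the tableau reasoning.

1. (∃s.∀r.¬C ⊓ B) ⊑ ((∃r.(B ⊔ C) ⊓ (¬C ⊔ ∃s.C)) ⊓ A)  ⇔  ((∃s.∀r.¬C ⊓ B) ⊓ ((∀r.(¬B ⊓ ¬C) ⊔ (C ⊓ ∀s.¬C)) ⊔ ¬A)) unsat w.r.t. T
   apply at x₀: ∃s.∀r.¬C⊑(∃r.(B ⊔ C) ⊓ (¬C ⊔ ∃s.C))
   open: L(x₀) ⊇ {B, ¬A, ¬C, ∃r.(B ⊔ C), ∃s.C, …} (+ ∃-successors)
2. Hence (∃s.∀r.¬C ⊓ B) ⊑ ((∃r.(B ⊔ C) ⊓ (¬C ⊔ ∃s.C)) ⊓ A): not entailed.

No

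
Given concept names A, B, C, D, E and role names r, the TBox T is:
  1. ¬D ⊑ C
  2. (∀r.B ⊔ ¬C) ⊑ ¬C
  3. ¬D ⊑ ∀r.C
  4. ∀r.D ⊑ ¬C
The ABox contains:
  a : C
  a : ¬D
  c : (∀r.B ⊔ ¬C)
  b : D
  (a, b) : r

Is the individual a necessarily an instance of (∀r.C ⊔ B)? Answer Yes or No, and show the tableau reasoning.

1. a : (∀r.C ⊔ B)?  L(a) = {C, ¬D} ∪ {(∃r.¬C ⊓ ¬B)}
   clash {C, ¬C} at a — a ∈ (∀r.C ⊔ B)
2. Hence a : (∀r.C ⊔ B): entailed.

Yes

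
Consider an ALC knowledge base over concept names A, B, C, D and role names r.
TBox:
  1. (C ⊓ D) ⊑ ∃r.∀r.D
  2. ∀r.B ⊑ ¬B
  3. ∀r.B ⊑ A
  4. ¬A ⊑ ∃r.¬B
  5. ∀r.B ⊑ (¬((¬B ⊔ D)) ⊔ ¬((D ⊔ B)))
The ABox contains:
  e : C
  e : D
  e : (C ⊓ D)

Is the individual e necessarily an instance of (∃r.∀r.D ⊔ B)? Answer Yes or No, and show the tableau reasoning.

1. e : (∃r.∀r.D ⊔ B)?  L(e) = {C, D, (C ⊓ D)} ∪ {(∀r.∃r.¬D ⊓ ¬B)}
   clash {D, ¬D} at an ∃-successor — e ∈ (∃r.∀r.D ⊔ B)
2. Hence e : (∃r.∀r.D ⊔ B): entailed.

Yes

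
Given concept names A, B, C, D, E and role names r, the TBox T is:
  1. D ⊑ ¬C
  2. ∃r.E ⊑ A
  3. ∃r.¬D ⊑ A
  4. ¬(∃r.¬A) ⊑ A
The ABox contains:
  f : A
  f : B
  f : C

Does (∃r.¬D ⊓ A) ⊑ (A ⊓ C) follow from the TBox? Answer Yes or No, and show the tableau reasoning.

No

1. (∃r.¬D ⊓ A) ⊑ (A ⊓ C)  ⇔  ((∃r.¬D ⊓ A) ⊓ (¬A ⊔ ¬C)) unsat w.r.t. T
   open: L(x₀) ⊇ {A, ¬C, ∃r.¬D} (+ ∃-successors)
2. Hence (∃r.¬D ⊓ A) ⊑ (A ⊓ C): not entailed.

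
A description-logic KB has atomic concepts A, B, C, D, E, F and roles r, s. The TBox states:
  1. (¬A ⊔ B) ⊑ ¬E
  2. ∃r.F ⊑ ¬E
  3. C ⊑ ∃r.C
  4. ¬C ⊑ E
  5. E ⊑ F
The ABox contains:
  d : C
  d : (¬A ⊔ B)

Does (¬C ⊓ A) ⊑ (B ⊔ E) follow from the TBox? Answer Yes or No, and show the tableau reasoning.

1. (¬C ⊓ A) ⊑ (B ⊔ E)  ⇔  ((¬C ⊓ A) ⊓ (¬B ⊓ ¬E)) unsat w.r.t. T
   all branches close; clash {E, ¬E} at x₀
2. Hence (¬C ⊓ A) ⊑ (B ⊔ E): entailed.

Yes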